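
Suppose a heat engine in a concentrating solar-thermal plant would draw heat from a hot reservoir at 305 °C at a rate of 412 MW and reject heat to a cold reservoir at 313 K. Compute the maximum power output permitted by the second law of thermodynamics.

Ẇ_max ≈ 189.0 MW

T_H = 305 °C → 305 + 273.15 = 578.15 K.
By the Carnot theorem, η_max = 1 − T_C/T_H = 1 − 313.00/578.15 = 0.4586.
W_max = η_max · Q_H = 0.4586 × 412 = 189.0 MW.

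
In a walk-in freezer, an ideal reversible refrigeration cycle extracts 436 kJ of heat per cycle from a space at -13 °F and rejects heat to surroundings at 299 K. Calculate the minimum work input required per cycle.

W_in ≈ 89.3 kJ

T_C = -13 °F → (-13 − 32) × 5/9 = -25.00 °C = 248.15 K.
The reversible coefficient of performance is COP_R = T_C/(T_H − T_C) = 248.15/50.85 = 4.8800.
W = Q_C/COP_R = 436/4.8800 = 89.3 kJ.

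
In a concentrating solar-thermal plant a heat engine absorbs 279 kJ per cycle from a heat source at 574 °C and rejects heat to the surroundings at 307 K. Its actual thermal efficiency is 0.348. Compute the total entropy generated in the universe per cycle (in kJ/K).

T_H = 574 °C → 574 + 273.15 = 847.15 K.
W = η·Q_H = 0.348 × 279 = 97.09 kJ, so Q_C = Q_H − W = 181.9 kJ.
Reservoir entropy changes: ΔS_H = −Q_H/T_H = −279/847.15 = -0.3293 kJ/K and ΔS_C = +Q_C/T_C = 181.9/307.00 = 0.5925 kJ/K.
ΔS_univ = −Q_H/T_H + Q_C/T_C = 0.2632 kJ/K (> 0, since η = 0.348 < η_Carnot = 0.638).

ΔS_univ ≈ 0.2632 kJ/K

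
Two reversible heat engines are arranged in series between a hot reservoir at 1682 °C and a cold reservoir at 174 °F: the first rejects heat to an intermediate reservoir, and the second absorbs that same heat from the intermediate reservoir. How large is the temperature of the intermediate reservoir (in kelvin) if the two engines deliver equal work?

T_m ≈ 1150 K

T_H = 1682 °C → 1682 + 273.15 = 1955.15 K.
T_C = 174 °F → (174 − 32) × 5/9 = 78.89 °C = 352.04 K.
For reversible stages Q_m = Q_H·(T_m/T_H). Setting W₁ = Q_H(1 − T_m/T_H) equal to W₂ = Q_m(1 − T_C/T_m) = Q_H·(T_m − T_C)/T_H gives T_H − T_m = T_m − T_C, so T_m = (T_H + T_C)/2 = (1955.15 + 352.04)/2 = 1150 K.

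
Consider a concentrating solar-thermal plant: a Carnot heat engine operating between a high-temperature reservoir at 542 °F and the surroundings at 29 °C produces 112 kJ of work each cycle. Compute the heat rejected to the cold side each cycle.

Q_C ≈ 133 kJ

T_H = 542 °F → (542 − 32) × 5/9 = 283.33 °C = 556.48 K.
T_C = 29 °C → 29 + 273.15 = 302.15 K.
For a reversible engine, η = 1 − T_C/T_H = 1 − 302.15/556.48 = 0.4570.
Since Q_C/Q_H = T_C/T_H and Q_H = W/η, Q_C = W·T_C/(T_H − T_C) = 112 × 302.15/254.33 = 133 kJ.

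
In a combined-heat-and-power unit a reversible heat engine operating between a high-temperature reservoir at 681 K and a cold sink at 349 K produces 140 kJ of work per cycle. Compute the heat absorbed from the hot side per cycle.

Q_H ≈ 287.2 kJ

Since the cycle is reversible, η = 1 − T_C/T_H = 1 − 349.00/681.00 = 0.4875.
Q_H = W/η = 140/0.4875 = 287.2 kJ.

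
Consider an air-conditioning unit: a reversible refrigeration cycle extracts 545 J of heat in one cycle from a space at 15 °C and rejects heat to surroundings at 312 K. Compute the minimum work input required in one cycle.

W_in ≈ 45.11 J

T_C = 15 °C → 15 + 273.15 = 288.15 K.
COP_R = T_C/(T_H − T_C) = 288.15/23.85 = 12.0818.
W = Q_C/COP_R = 545/12.0818 = 45.11 J.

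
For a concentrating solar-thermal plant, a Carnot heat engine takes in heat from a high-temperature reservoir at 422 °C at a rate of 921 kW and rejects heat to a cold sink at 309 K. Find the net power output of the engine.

T_H = 422 °C → 422 + 273.15 = 695.15 K.
For a reversible engine, η = 1 − T_C/T_H = 1 − 309.00/695.15 = 0.5555.
W = η·Q_H = 0.5555 × 921 = 512 kW.

Ẇ ≈ 512 kW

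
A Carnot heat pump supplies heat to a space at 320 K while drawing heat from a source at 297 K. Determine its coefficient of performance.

Reversible heating COP: COP_HP = T_H/(T_H − T_C) = 320.00/(320.00 − 297.00) = 13.9.

COP_HP ≈ 13.9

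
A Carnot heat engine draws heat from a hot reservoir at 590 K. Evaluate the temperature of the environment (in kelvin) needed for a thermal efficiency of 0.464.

T_C ≈ 316 K

From η = 1 − T_C/T_H, T_C = T_H·(1 − η) = 590.00 × (1 − 0.464) = 316 K.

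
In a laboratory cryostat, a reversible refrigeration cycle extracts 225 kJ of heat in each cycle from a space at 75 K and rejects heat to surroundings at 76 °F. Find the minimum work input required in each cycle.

T_H = 76 °F → (76 − 32) × 5/9 = 24.44 °C = 297.59 K.
The reversible coefficient of performance is COP_R = T_C/(T_H − T_C) = 75.00/222.59 = 0.3369.
W = Q_C/COP_R = 225/0.3369 = 668 kJ.

W_in ≈ 668 kJ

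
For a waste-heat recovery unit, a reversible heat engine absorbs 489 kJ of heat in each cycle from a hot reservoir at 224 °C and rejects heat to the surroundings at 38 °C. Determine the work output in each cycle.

T_H = 224 °C → 224 + 273.15 = 497.15 K.
T_C = 38 °C → 38 + 273.15 = 311.15 K.
Since the cycle is reversible, η = 1 − T_C/T_H = 1 − 311.15/497.15 = 0.3741.
W = η·Q_H = 0.3741 × 489 = 183.0 kJ.

W ≈ 183.0 kJ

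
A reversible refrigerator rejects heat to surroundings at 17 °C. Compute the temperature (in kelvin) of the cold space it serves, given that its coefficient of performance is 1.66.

T_C ≈ 181 K

T_H = 17 °C → 17 + 273.15 = 290.15 K.
COP_R = T_C/(T_H − T_C) ⇒ T_C = T_H·COP_R/(1 + COP_R) = 290.15 × 1.66/(1 + 1.66) = 181 K.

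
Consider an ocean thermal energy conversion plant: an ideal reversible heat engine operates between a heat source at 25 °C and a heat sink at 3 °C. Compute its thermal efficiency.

η ≈ 0.0738

T_H = 25 °C → 25 + 273.15 = 298.15 K.
T_C = 3 °C → 3 + 273.15 = 276.15 K.
The Carnot efficiency is η = 1 − T_C/T_H = 1 − 276.15/298.15 = 0.0738.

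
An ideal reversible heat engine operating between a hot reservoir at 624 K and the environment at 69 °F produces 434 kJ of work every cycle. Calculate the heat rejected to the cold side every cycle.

Q_C ≈ 385.9 kJ

T_C = 69 °F → (69 − 32) × 5/9 = 20.56 °C = 293.71 K.
Carnot efficiency: η = 1 − T_C/T_H = 1 − 293.71/624.00 = 0.5293.
Since Q_C/Q_H = T_C/T_H and Q_H = W/η, Q_C = W·T_C/(T_H − T_C) = 434 × 293.71/330.29 = 385.9 kJ.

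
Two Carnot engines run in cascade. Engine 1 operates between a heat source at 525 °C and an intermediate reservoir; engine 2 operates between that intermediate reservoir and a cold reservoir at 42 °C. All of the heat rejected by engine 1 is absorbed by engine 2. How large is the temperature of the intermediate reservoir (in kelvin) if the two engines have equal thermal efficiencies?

T_m ≈ 502 K

T_H = 525 °C → 525 + 273.15 = 798.15 K.
T_C = 42 °C → 42 + 273.15 = 315.15 K.
Equal efficiencies require 1 − T_m/T_H = 1 − T_C/T_m, i.e. T_m/T_H = T_C/T_m, so T_m = √(T_H·T_C) = √(798.15 × 315.15) = 502 K.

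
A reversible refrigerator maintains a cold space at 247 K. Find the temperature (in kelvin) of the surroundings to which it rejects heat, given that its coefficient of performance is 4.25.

COP_R = T_C/(T_H − T_C) ⇒ T_H = T_C·(1 + 1/COP_R) = 247.00 × (1 + 1/4.25) = 305 K.

T_H ≈ 305 K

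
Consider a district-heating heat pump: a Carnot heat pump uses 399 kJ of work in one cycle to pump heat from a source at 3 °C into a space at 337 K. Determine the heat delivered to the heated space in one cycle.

T_C = 3 °C → 3 + 273.15 = 276.15 K.
COP_HP = T_H/(T_H − T_C) = 337.00/60.85 = 5.5382.
Q_H = COP_HP · W = 5.5382 × 399 = 2210 kJ.

Q_H ≈ 2210 kJ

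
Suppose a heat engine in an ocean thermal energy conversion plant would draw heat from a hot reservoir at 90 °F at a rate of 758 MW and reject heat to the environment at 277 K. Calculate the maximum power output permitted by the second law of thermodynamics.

T_H = 90 °F → (90 − 32) × 5/9 = 32.22 °C = 305.37 K.
No engine can exceed the Carnot limit: η_max = 1 − T_C/T_H = 1 − 277.00/305.37 = 0.0929.
W_max = η_max · Q_H = 0.0929 × 758 = 70.4 MW.

Ẇ_max ≈ 70.4 MW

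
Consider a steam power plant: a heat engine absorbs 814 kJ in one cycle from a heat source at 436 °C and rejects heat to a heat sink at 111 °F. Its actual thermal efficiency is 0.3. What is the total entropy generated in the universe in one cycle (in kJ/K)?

T_H = 436 °C → 436 + 273.15 = 709.15 K.
T_C = 111 °F → (111 − 32) × 5/9 = 43.89 °C = 317.04 K.
W = η·Q_H = 0.3 × 814 = 244.2 kJ, so Q_C = Q_H − W = 569.8 kJ.
Entropy balance on the reservoirs: −Q_H/T_H = -1.148 kJ/K, +Q_C/T_C = 1.797 kJ/K.
ΔS_univ = −Q_H/T_H + Q_C/T_C = 0.649 kJ/K (> 0, since η = 0.3 < η_Carnot = 0.553).

ΔS_univ ≈ 0.649 kJ/K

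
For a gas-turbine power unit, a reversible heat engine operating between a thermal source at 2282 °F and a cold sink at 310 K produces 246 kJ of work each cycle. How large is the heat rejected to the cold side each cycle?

Q_C ≈ 62.9 kJ

T_H = 2282 °F → (2282 − 32) × 5/9 = 1250.00 °C = 1523.15 K.
For a reversible engine, η = 1 − T_C/T_H = 1 − 310.00/1523.15 = 0.7965.
Since Q_C/Q_H = T_C/T_H and Q_H = W/η, Q_C = W·T_C/(T_H − T_C) = 246 × 310.00/1213.15 = 62.9 kJ.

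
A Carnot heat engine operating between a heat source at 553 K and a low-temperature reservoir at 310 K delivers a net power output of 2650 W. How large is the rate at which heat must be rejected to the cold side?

For a reversible engine, η = 1 − T_C/T_H = 1 − 310.00/553.00 = 0.4394.
Since Q_C/Q_H = T_C/T_H and Q_H = W/η, Q_C = W·T_C/(T_H − T_C) = 2650 × 310.00/243.00 = 3381 W.

Q̇_C ≈ 3381 W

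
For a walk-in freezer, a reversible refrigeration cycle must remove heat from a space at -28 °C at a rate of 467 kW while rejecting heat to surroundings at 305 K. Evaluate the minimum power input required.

T_C = -28 °C → -28 + 273.15 = 245.15 K.
For a reversible refrigerator, COP_R = T_C/(T_H − T_C) = 245.15/59.85 = 4.0961.
W = Q_C/COP_R = 467/4.0961 = 114.0 kW.

Ẇ_in ≈ 114.0 kW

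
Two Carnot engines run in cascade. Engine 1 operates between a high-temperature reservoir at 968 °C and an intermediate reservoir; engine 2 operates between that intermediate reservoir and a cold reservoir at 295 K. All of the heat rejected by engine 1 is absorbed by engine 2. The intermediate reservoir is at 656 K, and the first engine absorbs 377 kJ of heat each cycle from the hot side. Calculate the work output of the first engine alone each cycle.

W₁ ≈ 177.7 kJ

T_H = 968 °C → 968 + 273.15 = 1241.15 K.
First-stage efficiency η₁ = 1 − T_m/T_H = 1 − 656.00/1241.15 = 0.4715.
W₁ = η₁·Q_H = 0.4715 × 377 = 177.7 kJ.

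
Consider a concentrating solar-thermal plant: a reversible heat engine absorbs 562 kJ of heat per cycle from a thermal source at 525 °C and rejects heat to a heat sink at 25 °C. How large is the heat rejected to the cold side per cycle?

Q_C ≈ 210 kJ

T_H = 525 °C → 525 + 273.15 = 798.15 K.
T_C = 25 °C → 25 + 273.15 = 298.15 K.
η_rev = 1 − T_C/T_H = 1 − 298.15/798.15 = 0.6264.
For a reversible cycle Q_C/Q_H = T_C/T_H, so Q_C = 562 × 298.15/798.15 = 210 kJ.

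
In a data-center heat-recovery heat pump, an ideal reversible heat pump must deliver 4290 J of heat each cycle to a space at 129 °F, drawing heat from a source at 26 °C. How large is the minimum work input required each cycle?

T_H = 129 °F → (129 − 32) × 5/9 = 53.89 °C = 327.04 K.
T_C = 26 °C → 26 + 273.15 = 299.15 K.
For a reversible heat pump, COP_HP = T_H/(T_H − T_C) = 327.04/27.89 = 11.7265.
W = Q_H/COP_HP = 4290/11.7265 = 366 J.

W_in ≈ 366 J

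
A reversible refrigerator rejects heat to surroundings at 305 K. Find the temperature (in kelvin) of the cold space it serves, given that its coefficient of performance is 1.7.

COP_R = T_C/(T_H − T_C) ⇒ T_C = T_H·COP_R/(1 + COP_R) = 305.00 × 1.7/(1 + 1.7) = 192 K.

T_C ≈ 192 K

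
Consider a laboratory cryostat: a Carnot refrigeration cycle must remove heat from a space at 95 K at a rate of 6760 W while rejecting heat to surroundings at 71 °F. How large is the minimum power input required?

T_H = 71 °F → (71 − 32) × 5/9 = 21.67 °C = 294.82 K.
For a reversible refrigerator, COP_R = T_C/(T_H − T_C) = 95.00/199.82 = 0.4754.
W = Q_C/COP_R = 6760/0.4754 = 14200 W.

Ẇ_in ≈ 14200 W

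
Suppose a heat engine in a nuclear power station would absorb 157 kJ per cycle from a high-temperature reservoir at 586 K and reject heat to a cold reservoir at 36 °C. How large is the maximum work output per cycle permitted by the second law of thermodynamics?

W_max ≈ 74.17 kJ

T_C = 36 °C → 36 + 273.15 = 309.15 K.
By the Carnot theorem, η_max = 1 − T_C/T_H = 1 − 309.15/586.00 = 0.4724.
W_max = η_max · Q_H = 0.4724 × 157 = 74.17 kJ.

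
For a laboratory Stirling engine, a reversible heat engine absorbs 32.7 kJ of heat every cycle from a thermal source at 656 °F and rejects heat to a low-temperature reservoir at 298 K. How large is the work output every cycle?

T_H = 656 °F → (656 − 32) × 5/9 = 346.67 °C = 619.82 K.
The Carnot efficiency is η = 1 − T_C/T_H = 1 − 298.00/619.82 = 0.5192.
W = η·Q_H = 0.5192 × 32.7 = 17.0 kJ.

W ≈ 17.0 kJ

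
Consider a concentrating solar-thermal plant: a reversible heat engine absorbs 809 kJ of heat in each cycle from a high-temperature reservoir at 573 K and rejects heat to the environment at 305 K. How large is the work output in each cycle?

W ≈ 378 kJ

η_rev = 1 − T_C/T_H = 1 − 305.00/573.00 = 0.4677.
W = η·Q_H = 0.4677 × 809 = 378 kJ.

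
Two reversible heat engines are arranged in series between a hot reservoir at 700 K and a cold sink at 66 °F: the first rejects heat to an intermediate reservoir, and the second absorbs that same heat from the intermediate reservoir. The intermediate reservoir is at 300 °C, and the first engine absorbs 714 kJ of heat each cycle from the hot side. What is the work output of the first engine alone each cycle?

T_C = 66 °F → (66 − 32) × 5/9 = 18.89 °C = 292.04 K.
T_m = 300 °C → 300 + 273.15 = 573.15 K.
First-stage efficiency η₁ = 1 − T_m/T_H = 1 − 573.15/700.00 = 0.1812.
W₁ = η₁·Q_H = 0.1812 × 714 = 129 kJ.

W₁ ≈ 129 kJ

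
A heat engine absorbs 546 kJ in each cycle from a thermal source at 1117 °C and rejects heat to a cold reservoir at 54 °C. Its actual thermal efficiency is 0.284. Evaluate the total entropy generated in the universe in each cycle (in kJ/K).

ΔS_univ ≈ 0.802 kJ/K

T_H = 1117 °C → 1117 + 273.15 = 1390.15 K.
T_C = 54 °C → 54 + 273.15 = 327.15 K.
W = η·Q_H = 0.284 × 546 = 155.1 kJ, so Q_C = Q_H − W = 390.9 kJ.
The hot reservoir loses entropy Q_H/T_H = 546/1390.15 = 0.3928 kJ/K; the cold reservoir gains Q_C/T_C = 390.9/327.15 = 1.195 kJ/K.
ΔS_univ = −Q_H/T_H + Q_C/T_C = 0.802 kJ/K (> 0, since η = 0.284 < η_Carnot = 0.765).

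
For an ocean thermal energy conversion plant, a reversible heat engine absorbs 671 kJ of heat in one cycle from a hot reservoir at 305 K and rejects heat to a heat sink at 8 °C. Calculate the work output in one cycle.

W ≈ 52.47 kJ

T_C = 8 °C → 8 + 273.15 = 281.15 K.
The Carnot efficiency is η = 1 − T_C/T_H = 1 − 281.15/305.00 = 0.0782.
W = η·Q_H = 0.0782 × 671 = 52.47 kJ.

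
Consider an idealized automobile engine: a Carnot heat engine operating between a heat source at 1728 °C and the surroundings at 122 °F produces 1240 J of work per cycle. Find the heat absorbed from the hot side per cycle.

T_H = 1728 °C → 1728 + 273.15 = 2001.15 K.
T_C = 122 °F → (122 − 32) × 5/9 = 50.00 °C = 323.15 K.
Since the cycle is reversible, η = 1 − T_C/T_H = 1 − 323.15/2001.15 = 0.8385.
Q_H = W/η = 1240/0.8385 = 1480 J.

Q_H ≈ 1480 J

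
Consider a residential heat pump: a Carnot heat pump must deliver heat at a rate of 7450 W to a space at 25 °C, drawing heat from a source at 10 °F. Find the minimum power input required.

T_H = 25 °C → 25 + 273.15 = 298.15 K.
T_C = 10 °F → (10 − 32) × 5/9 = -12.22 °C = 260.93 K.
For a reversible heat pump, COP_HP = T_H/(T_H − T_C) = 298.15/37.22 = 8.0100.
W = Q_H/COP_HP = 7450/8.0100 = 930.1 W.

Ẇ_in ≈ 930.1 W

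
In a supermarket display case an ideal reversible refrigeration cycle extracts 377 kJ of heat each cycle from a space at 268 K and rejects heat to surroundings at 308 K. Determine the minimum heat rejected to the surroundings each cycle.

For a reversible cycle Q_H/Q_C = T_H/T_C, so Q_H = Q_C·T_H/T_C = 377 × 308.00/268.00 = 433.3 kJ.

Q_H ≈ 433.3 kJ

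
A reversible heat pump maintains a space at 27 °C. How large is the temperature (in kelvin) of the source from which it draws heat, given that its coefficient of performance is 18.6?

T_C ≈ 284 K

T_H = 27 °C → 27 + 273.15 = 300.15 K.
COP_HP = T_H/(T_H − T_C) ⇒ T_C = T_H·(COP_HP − 1)/COP_HP = 300.15 × (18.6 − 1)/18.6 = 284 K.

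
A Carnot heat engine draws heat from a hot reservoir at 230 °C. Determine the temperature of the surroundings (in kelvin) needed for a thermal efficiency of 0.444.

T_C ≈ 280 K

T_H = 230 °C → 230 + 273.15 = 503.15 K.
From η = 1 − T_C/T_H, T_C = T_H·(1 − η) = 503.15 × (1 − 0.444) = 280 K.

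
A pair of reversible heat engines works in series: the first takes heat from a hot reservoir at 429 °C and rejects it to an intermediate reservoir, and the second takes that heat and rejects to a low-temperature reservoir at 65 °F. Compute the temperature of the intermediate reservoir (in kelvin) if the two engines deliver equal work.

T_H = 429 °C → 429 + 273.15 = 702.15 K.
T_C = 65 °F → (65 − 32) × 5/9 = 18.33 °C = 291.48 K.
For reversible stages Q_m = Q_H·(T_m/T_H). Setting W₁ = Q_H(1 − T_m/T_H) equal to W₂ = Q_m(1 − T_C/T_m) = Q_H·(T_m − T_C)/T_H gives T_H − T_m = T_m − T_C, so T_m = (T_H + T_C)/2 = (702.15 + 291.48)/2 = 496.8 K.

T_m ≈ 496.8 K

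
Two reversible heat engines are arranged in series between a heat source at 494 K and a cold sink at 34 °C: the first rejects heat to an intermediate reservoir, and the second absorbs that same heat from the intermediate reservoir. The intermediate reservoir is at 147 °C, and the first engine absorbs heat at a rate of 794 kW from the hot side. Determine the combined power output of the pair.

T_C = 34 °C → 34 + 273.15 = 307.15 K.
Two reversible stages in series are equivalent to a single Carnot engine between T_H and T_C, so η_total = 1 − T_C/T_H = 1 − 307.15/494.00 = 0.3782.
W_total = η_total · Q_H = 0.3782 × 794 = 300 kW.

Ẇ_total ≈ 300 kW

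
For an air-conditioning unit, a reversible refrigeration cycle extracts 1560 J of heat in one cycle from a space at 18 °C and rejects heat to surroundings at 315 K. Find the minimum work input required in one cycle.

W_in ≈ 128 J

T_C = 18 °C → 18 + 273.15 = 291.15 K.
The reversible coefficient of performance is COP_R = T_C/(T_H − T_C) = 291.15/23.85 = 12.2075.
W = Q_C/COP_R = 1560/12.2075 = 128 J.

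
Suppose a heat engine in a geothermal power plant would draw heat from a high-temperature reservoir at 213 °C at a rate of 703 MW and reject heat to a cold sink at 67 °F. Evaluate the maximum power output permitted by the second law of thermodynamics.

Ẇ_max ≈ 280 MW

T_H = 213 °C → 213 + 273.15 = 486.15 K.
T_C = 67 °F → (67 − 32) × 5/9 = 19.44 °C = 292.59 K.
By the Carnot theorem, η_max = 1 − T_C/T_H = 1 − 292.59/486.15 = 0.3981.
W_max = η_max · Q_H = 0.3981 × 703 = 280 MW.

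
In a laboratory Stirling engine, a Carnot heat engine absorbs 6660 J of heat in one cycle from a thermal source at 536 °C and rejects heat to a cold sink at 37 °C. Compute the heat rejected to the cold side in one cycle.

T_H = 536 °C → 536 + 273.15 = 809.15 K.
T_C = 37 °C → 37 + 273.15 = 310.15 K.
The Carnot efficiency is η = 1 − T_C/T_H = 1 − 310.15/809.15 = 0.6167.
For a reversible cycle Q_C/Q_H = T_C/T_H, so Q_C = 6660 × 310.15/809.15 = 2550 J.

Q_C ≈ 2550 J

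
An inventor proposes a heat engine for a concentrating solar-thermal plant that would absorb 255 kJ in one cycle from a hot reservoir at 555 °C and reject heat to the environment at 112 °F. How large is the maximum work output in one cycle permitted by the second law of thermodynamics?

T_H = 555 °C → 555 + 273.15 = 828.15 K.
T_C = 112 °F → (112 − 32) × 5/9 = 44.44 °C = 317.59 K.
The second-law ceiling is the Carnot efficiency, η_max = 1 − T_C/T_H = 1 − 317.59/828.15 = 0.6165.
W_max = η_max · Q_H = 0.6165 × 255 = 157 kJ.

W_max ≈ 157 kJ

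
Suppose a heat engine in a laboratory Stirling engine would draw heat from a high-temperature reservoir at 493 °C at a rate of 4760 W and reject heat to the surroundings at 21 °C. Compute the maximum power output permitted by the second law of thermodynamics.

T_H = 493 °C → 493 + 273.15 = 766.15 K.
T_C = 21 °C → 21 + 273.15 = 294.15 K.
No engine can exceed the Carnot limit: η_max = 1 − T_C/T_H = 1 − 294.15/766.15 = 0.6161.
W_max = η_max · Q_H = 0.6161 × 4760 = 2932 W.

Ẇ_max ≈ 2932 W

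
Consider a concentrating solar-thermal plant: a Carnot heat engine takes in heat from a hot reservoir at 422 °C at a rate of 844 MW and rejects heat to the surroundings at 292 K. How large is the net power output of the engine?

Ẇ ≈ 489.5 MW

T_H = 422 °C → 422 + 273.15 = 695.15 K.
Since the cycle is reversible, η = 1 − T_C/T_H = 1 − 292.00/695.15 = 0.5799.
W = η·Q_H = 0.5799 × 844 = 489.5 MW.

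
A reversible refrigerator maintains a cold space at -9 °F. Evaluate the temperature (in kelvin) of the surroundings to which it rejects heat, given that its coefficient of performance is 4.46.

T_C = -9 °F → (-9 − 32) × 5/9 = -22.78 °C = 250.37 K.
COP_R = T_C/(T_H − T_C) ⇒ T_H = T_C·(1 + 1/COP_R) = 250.37 × (1 + 1/4.46) = 306.5 K.

T_H ≈ 306.5 K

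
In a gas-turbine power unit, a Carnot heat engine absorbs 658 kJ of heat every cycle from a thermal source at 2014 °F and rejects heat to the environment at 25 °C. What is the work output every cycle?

T_H = 2014 °F → (2014 − 32) × 5/9 = 1101.11 °C = 1374.26 K.
T_C = 25 °C → 25 + 273.15 = 298.15 K.
η_rev = 1 − T_C/T_H = 1 − 298.15/1374.26 = 0.7830.
W = η·Q_H = 0.7830 × 658 = 515 kJ.

W ≈ 515 kJ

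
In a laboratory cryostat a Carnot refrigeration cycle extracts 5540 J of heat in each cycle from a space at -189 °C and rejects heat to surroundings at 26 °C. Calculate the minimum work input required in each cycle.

W_in ≈ 14200 J

T_H = 26 °C → 26 + 273.15 = 299.15 K.
T_C = -189 °C → -189 + 273.15 = 84.15 K.
For a reversible refrigerator, COP_R = T_C/(T_H − T_C) = 84.15/215.00 = 0.3914.
W = Q_C/COP_R = 5540/0.3914 = 14200 J.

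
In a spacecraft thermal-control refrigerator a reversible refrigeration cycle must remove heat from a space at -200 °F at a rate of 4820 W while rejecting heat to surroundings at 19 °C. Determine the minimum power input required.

T_H = 19 °C → 19 + 273.15 = 292.15 K.
T_C = -200 °F → (-200 − 32) × 5/9 = -128.89 °C = 144.26 K.
COP_R = T_C/(T_H − T_C) = 144.26/147.89 = 0.9755.
W = Q_C/COP_R = 4820/0.9755 = 4940 W.

Ẇ_in ≈ 4940 W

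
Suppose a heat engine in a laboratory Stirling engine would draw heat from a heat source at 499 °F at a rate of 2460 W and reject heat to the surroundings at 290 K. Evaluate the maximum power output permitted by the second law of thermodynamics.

T_H = 499 °F → (499 − 32) × 5/9 = 259.44 °C = 532.59 K.
The upper bound on efficiency is η_max = 1 − T_C/T_H = 1 − 290.00/532.59 = 0.4555.
W_max = η_max · Q_H = 0.4555 × 2460 = 1121 W.

Ẇ_max ≈ 1121 W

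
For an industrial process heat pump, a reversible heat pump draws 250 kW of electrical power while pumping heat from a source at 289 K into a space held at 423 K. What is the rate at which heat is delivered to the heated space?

Reversible heating COP: COP_HP = T_H/(T_H − T_C) = 423.00/134.00 = 3.1567.
Q_H = COP_HP · W = 3.1567 × 250 = 789 kW.

Q̇_H ≈ 789 kW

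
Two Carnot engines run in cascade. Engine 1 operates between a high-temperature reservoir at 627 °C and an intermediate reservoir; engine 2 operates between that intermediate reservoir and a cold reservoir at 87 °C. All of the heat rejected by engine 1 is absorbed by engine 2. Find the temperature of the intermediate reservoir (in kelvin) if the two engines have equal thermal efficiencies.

T_H = 627 °C → 627 + 273.15 = 900.15 K.
T_C = 87 °C → 87 + 273.15 = 360.15 K.
Equal efficiencies require 1 − T_m/T_H = 1 − T_C/T_m, i.e. T_m/T_H = T_C/T_m, so T_m = √(T_H·T_C) = √(900.15 × 360.15) = 569.4 K.

T_m ≈ 569.4 K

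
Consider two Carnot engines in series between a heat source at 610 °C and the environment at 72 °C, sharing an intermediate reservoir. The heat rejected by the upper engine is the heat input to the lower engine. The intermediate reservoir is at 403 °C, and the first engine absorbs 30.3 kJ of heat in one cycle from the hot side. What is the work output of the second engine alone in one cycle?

T_H = 610 °C → 610 + 273.15 = 883.15 K.
T_C = 72 °C → 72 + 273.15 = 345.15 K.
T_m = 403 °C → 403 + 273.15 = 676.15 K.
Heat entering the second stage: Q_m = Q_H·(T_m/T_H) = 30.3 × 676.15/883.15 = 23.2 kJ.
Second-stage efficiency η₂ = 1 − T_C/T_m = 1 − 345.15/676.15 = 0.4895, so W₂ = η₂·Q_m = 11.4 kJ.

W₂ ≈ 11.4 kJ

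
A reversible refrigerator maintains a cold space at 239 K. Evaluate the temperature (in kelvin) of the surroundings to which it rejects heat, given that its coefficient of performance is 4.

COP_R = T_C/(T_H − T_C) ⇒ T_H = T_C·(1 + 1/COP_R) = 239.00 × (1 + 1/4) = 299 K.

T_H ≈ 299 K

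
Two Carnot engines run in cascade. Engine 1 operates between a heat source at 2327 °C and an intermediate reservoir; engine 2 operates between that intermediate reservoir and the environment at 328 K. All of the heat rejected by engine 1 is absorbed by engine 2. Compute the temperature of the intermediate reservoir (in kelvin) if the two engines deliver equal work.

T_m ≈ 1460 K

T_H = 2327 °C → 2327 + 273.15 = 2600.15 K.
For reversible stages Q_m = Q_H·(T_m/T_H). Setting W₁ = Q_H(1 − T_m/T_H) equal to W₂ = Q_m(1 − T_C/T_m) = Q_H·(T_m − T_C)/T_H gives T_H − T_m = T_m − T_C, so T_m = (T_H + T_C)/2 = (2600.15 + 328.00)/2 = 1460 K.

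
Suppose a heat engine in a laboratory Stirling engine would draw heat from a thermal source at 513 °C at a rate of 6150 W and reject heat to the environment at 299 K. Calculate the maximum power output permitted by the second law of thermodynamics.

T_H = 513 °C → 513 + 273.15 = 786.15 K.
By the Carnot theorem, η_max = 1 − T_C/T_H = 1 − 299.00/786.15 = 0.6197.
W_max = η_max · Q_H = 0.6197 × 6150 = 3810 W.

Ẇ_max ≈ 3810 W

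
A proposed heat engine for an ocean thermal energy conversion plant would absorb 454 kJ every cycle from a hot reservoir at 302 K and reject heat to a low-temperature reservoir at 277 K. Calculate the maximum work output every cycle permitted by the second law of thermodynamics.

By the Carnot theorem, η_max = 1 − T_C/T_H = 1 − 277.00/302.00 = 0.0828.
W_max = η_max · Q_H = 0.0828 × 454 = 37.6 kJ.

W_max ≈ 37.6 kJ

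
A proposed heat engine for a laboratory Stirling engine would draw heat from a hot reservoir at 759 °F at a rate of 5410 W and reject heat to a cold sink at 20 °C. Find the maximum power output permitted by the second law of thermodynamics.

T_H = 759 °F → (759 − 32) × 5/9 = 403.89 °C = 677.04 K.
T_C = 20 °C → 20 + 273.15 = 293.15 K.
The upper bound on efficiency is η_max = 1 − T_C/T_H = 1 − 293.15/677.04 = 0.5670.
W_max = η_max · Q_H = 0.5670 × 5410 = 3068 W.

Ẇ_max ≈ 3068 W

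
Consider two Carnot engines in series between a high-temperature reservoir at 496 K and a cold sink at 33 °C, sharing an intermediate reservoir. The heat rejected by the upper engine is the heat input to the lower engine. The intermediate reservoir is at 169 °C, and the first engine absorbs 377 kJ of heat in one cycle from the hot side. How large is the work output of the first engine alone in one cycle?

T_C = 33 °C → 33 + 273.15 = 306.15 K.
T_m = 169 °C → 169 + 273.15 = 442.15 K.
First-stage efficiency η₁ = 1 − T_m/T_H = 1 − 442.15/496.00 = 0.1086.
W₁ = η₁·Q_H = 0.1086 × 377 = 40.9 kJ.

W₁ ≈ 40.9 kJ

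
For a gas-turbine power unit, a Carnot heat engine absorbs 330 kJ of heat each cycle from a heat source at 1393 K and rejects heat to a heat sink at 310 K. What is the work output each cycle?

For a reversible engine, η = 1 − T_C/T_H = 1 − 310.00/1393.00 = 0.7775.
W = η·Q_H = 0.7775 × 330 = 256.6 kJ.

W ≈ 256.6 kJ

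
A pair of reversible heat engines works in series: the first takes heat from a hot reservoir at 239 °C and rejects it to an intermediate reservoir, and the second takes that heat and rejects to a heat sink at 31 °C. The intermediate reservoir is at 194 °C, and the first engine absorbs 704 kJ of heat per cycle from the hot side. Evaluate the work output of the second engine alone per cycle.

W₂ ≈ 224.1 kJ

T_H = 239 °C → 239 + 273.15 = 512.15 K.
T_C = 31 °C → 31 + 273.15 = 304.15 K.
T_m = 194 °C → 194 + 273.15 = 467.15 K.
Heat entering the second stage: Q_m = Q_H·(T_m/T_H) = 704 × 467.15/512.15 = 642.1 kJ.
Second-stage efficiency η₂ = 1 − T_C/T_m = 1 − 304.15/467.15 = 0.3489, so W₂ = η₂·Q_m = 224.1 kJ.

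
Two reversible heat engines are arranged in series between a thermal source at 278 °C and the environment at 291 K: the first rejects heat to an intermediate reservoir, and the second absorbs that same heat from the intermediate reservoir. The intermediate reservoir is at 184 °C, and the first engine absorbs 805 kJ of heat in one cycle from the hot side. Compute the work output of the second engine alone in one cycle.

W₂ ≈ 243 kJ

T_H = 278 °C → 278 + 273.15 = 551.15 K.
T_m = 184 °C → 184 + 273.15 = 457.15 K.
Heat entering the second stage: Q_m = Q_H·(T_m/T_H) = 805 × 457.15/551.15 = 668 kJ.
Second-stage efficiency η₂ = 1 − T_C/T_m = 1 − 291.00/457.15 = 0.3634, so W₂ = η₂·Q_m = 243 kJ.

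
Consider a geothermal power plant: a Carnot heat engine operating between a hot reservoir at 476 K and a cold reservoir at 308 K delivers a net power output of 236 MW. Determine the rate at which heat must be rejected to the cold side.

Q̇_C ≈ 432.7 MW

The Carnot efficiency is η = 1 − T_C/T_H = 1 − 308.00/476.00 = 0.3529.
Since Q_C/Q_H = T_C/T_H and Q_H = W/η, Q_C = W·T_C/(T_H − T_C) = 236 × 308.00/168.00 = 432.7 MW.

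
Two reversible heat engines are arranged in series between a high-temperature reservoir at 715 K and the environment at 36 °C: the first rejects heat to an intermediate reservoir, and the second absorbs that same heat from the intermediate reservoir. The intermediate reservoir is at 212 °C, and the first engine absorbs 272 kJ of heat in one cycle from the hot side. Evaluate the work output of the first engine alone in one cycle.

T_C = 36 °C → 36 + 273.15 = 309.15 K.
T_m = 212 °C → 212 + 273.15 = 485.15 K.
First-stage efficiency η₁ = 1 − T_m/T_H = 1 − 485.15/715.00 = 0.3215.
W₁ = η₁·Q_H = 0.3215 × 272 = 87.4 kJ.

W₁ ≈ 87.4 kJ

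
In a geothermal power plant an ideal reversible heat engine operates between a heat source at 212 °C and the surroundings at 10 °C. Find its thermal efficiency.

η ≈ 0.416

T_H = 212 °C → 212 + 273.15 = 485.15 K.
T_C = 10 °C → 10 + 273.15 = 283.15 K.
For a reversible engine, η = 1 − T_C/T_H = 1 − 283.15/485.15 = 0.416.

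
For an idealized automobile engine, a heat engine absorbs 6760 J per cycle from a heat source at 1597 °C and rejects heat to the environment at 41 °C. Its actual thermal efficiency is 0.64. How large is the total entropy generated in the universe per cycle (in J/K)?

ΔS_univ ≈ 4.13 J/K

T_H = 1597 °C → 1597 + 273.15 = 1870.15 K.
T_C = 41 °C → 41 + 273.15 = 314.15 K.
W = η·Q_H = 0.64 × 6760 = 4326 J, so Q_C = Q_H − W = 2434 J.
Entropy balance on the reservoirs: −Q_H/T_H = -3.615 J/K, +Q_C/T_C = 7.747 J/K.
ΔS_univ = −Q_H/T_H + Q_C/T_C = 4.13 J/K (> 0, since η = 0.64 < η_Carnot = 0.832).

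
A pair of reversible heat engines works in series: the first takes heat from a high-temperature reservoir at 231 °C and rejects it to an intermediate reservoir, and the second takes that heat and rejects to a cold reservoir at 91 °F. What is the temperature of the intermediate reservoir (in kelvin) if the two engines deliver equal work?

T_m ≈ 405.0 K

T_H = 231 °C → 231 + 273.15 = 504.15 K.
T_C = 91 °F → (91 − 32) × 5/9 = 32.78 °C = 305.93 K.
For reversible stages Q_m = Q_H·(T_m/T_H). Setting W₁ = Q_H(1 − T_m/T_H) equal to W₂ = Q_m(1 − T_C/T_m) = Q_H·(T_m − T_C)/T_H gives T_H − T_m = T_m − T_C, so T_m = (T_H + T_C)/2 = (504.15 + 305.93)/2 = 405.0 K.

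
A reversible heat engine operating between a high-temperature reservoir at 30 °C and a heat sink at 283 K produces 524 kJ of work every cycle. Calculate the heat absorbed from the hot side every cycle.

Q_H ≈ 7880 kJ

T_H = 30 °C → 30 + 273.15 = 303.15 K.
η_rev = 1 − T_C/T_H = 1 − 283.00/303.15 = 0.0665.
Q_H = W/η = 524/0.0665 = 7880 kJ.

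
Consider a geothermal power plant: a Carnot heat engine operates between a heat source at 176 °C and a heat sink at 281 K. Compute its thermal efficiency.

T_H = 176 °C → 176 + 273.15 = 449.15 K.
Since the cycle is reversible, η = 1 − T_C/T_H = 1 − 281.00/449.15 = 0.3744.

η ≈ 0.3744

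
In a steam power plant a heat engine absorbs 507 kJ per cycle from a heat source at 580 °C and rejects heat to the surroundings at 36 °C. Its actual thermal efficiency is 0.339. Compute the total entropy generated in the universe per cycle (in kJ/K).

ΔS_univ ≈ 0.4898 kJ/K

T_H = 580 °C → 580 + 273.15 = 853.15 K.
T_C = 36 °C → 36 + 273.15 = 309.15 K.
W = η·Q_H = 0.339 × 507 = 171.9 kJ, so Q_C = Q_H − W = 335.1 kJ.
The hot reservoir loses entropy Q_H/T_H = 507/853.15 = 0.5943 kJ/K; the cold reservoir gains Q_C/T_C = 335.1/309.15 = 1.084 kJ/K.
ΔS_univ = −Q_H/T_H + Q_C/T_C = 0.4898 kJ/K (> 0, since η = 0.339 < η_Carnot = 0.638).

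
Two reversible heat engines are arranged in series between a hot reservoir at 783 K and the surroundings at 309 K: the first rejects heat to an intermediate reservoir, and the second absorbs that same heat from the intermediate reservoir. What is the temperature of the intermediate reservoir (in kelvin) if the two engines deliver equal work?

For reversible stages Q_m = Q_H·(T_m/T_H). Setting W₁ = Q_H(1 − T_m/T_H) equal to W₂ = Q_m(1 − T_C/T_m) = Q_H·(T_m − T_C)/T_H gives T_H − T_m = T_m − T_C, so T_m = (T_H + T_C)/2 = (783.00 + 309.00)/2 = 546 K.

T_m ≈ 546 K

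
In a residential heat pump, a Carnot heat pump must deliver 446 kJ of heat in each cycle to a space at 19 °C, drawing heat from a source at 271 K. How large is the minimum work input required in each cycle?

T_H = 19 °C → 19 + 273.15 = 292.15 K.
The Carnot heat-pump COP is COP_HP = T_H/(T_H − T_C) = 292.15/21.15 = 13.8132.
W = Q_H/COP_HP = 446/13.8132 = 32.3 kJ.

W_in ≈ 32.3 kJ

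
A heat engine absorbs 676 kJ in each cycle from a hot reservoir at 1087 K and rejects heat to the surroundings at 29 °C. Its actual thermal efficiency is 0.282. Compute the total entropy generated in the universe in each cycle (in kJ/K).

ΔS_univ ≈ 0.984 kJ/K

T_C = 29 °C → 29 + 273.15 = 302.15 K.
W = η·Q_H = 0.282 × 676 = 190.6 kJ, so Q_C = Q_H − W = 485.4 kJ.
Entropy balance on the reservoirs: −Q_H/T_H = -0.6219 kJ/K, +Q_C/T_C = 1.606 kJ/K.
ΔS_univ = −Q_H/T_H + Q_C/T_C = 0.984 kJ/K (> 0, since η = 0.282 < η_Carnot = 0.722).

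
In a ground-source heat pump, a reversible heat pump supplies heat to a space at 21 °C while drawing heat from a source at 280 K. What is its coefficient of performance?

COP_HP ≈ 20.8

T_H = 21 °C → 21 + 273.15 = 294.15 K.
Reversible heating COP: COP_HP = T_H/(T_H − T_C) = 294.15/(294.15 − 280.00) = 20.8.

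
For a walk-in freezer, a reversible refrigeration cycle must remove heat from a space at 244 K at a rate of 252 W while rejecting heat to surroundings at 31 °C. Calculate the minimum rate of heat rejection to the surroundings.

T_H = 31 °C → 31 + 273.15 = 304.15 K.
For a reversible cycle Q_H/Q_C = T_H/T_C, so Q_H = Q_C·T_H/T_C = 252 × 304.15/244.00 = 314.1 W.

Q̇_H ≈ 314.1 W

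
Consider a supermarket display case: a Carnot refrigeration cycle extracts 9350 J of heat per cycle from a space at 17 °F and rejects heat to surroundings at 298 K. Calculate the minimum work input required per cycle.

T_C = 17 °F → (17 − 32) × 5/9 = -8.33 °C = 264.82 K.
The reversible coefficient of performance is COP_R = T_C/(T_H − T_C) = 264.82/33.18 = 7.9804.
W = Q_C/COP_R = 9350/7.9804 = 1170 J.

W_in ≈ 1170 J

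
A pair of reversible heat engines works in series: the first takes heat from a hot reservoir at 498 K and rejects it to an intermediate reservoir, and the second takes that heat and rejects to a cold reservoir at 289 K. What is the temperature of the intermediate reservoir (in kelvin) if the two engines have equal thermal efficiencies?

T_m ≈ 379 K

Equal efficiencies require 1 − T_m/T_H = 1 − T_C/T_m, i.e. T_m/T_H = T_C/T_m, so T_m = √(T_H·T_C) = √(498.00 × 289.00) = 379 K.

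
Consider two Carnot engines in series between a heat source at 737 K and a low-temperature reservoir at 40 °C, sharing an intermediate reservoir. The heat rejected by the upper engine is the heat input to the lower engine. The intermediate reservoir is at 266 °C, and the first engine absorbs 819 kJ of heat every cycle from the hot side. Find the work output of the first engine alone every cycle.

T_C = 40 °C → 40 + 273.15 = 313.15 K.
T_m = 266 °C → 266 + 273.15 = 539.15 K.
First-stage efficiency η₁ = 1 − T_m/T_H = 1 − 539.15/737.00 = 0.2685.
W₁ = η₁·Q_H = 0.2685 × 819 = 219.9 kJ.

W₁ ≈ 219.9 kJ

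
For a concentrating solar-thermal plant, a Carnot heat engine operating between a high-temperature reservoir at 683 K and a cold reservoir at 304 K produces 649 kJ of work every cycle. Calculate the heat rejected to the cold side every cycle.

η_rev = 1 − T_C/T_H = 1 − 304.00/683.00 = 0.5549.
Since Q_C/Q_H = T_C/T_H and Q_H = W/η, Q_C = W·T_C/(T_H − T_C) = 649 × 304.00/379.00 = 521 kJ.

Q_C ≈ 521 kJ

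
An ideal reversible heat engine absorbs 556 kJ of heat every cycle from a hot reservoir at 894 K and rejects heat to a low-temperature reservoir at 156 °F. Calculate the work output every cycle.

T_C = 156 °F → (156 − 32) × 5/9 = 68.89 °C = 342.04 K.
Since the cycle is reversible, η = 1 − T_C/T_H = 1 − 342.04/894.00 = 0.6174.
W = η·Q_H = 0.6174 × 556 = 343 kJ.

W ≈ 343 kJ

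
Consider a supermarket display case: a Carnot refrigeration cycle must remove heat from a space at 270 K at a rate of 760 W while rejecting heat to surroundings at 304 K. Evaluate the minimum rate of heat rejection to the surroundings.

Q̇_H ≈ 856 W

For a reversible cycle Q_H/Q_C = T_H/T_C, so Q_H = Q_C·T_H/T_C = 760 × 304.00/270.00 = 856 W.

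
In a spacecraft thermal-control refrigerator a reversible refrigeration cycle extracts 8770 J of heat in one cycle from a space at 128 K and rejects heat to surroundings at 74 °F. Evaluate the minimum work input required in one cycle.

T_H = 74 °F → (74 − 32) × 5/9 = 23.33 °C = 296.48 K.
COP_R = T_C/(T_H − T_C) = 128.00/168.48 = 0.7597.
W = Q_C/COP_R = 8770/0.7597 = 11540 J.

W_in ≈ 11540 J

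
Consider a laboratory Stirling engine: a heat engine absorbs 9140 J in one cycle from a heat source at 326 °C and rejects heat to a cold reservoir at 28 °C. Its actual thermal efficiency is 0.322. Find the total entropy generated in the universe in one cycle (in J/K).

ΔS_univ ≈ 5.323 J/K

T_H = 326 °C → 326 + 273.15 = 599.15 K.
T_C = 28 °C → 28 + 273.15 = 301.15 K.
W = η·Q_H = 0.322 × 9140 = 2943 J, so Q_C = Q_H − W = 6197 J.
Reservoir entropy changes: ΔS_H = −Q_H/T_H = −9140/599.15 = -15.25 J/K and ΔS_C = +Q_C/T_C = 6197/301.15 = 20.58 J/K.
ΔS_univ = −Q_H/T_H + Q_C/T_C = 5.323 J/K (> 0, since η = 0.322 < η_Carnot = 0.497).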